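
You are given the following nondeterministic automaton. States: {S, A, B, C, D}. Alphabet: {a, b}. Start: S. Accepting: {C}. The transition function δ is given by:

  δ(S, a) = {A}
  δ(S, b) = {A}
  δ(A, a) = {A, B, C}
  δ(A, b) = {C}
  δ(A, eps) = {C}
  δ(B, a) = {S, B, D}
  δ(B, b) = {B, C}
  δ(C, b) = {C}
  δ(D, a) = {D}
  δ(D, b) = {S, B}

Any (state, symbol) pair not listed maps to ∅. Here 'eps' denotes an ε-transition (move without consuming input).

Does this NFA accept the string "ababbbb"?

Start in {S}.
Read 'a': {S} → {A, C}.
Read 'b': {A, C} → {C}.
Read 'a': {C} → ∅.
The set is empty and remains empty for the remaining 4 symbols.
The final set ∅ contains no accepting state.

No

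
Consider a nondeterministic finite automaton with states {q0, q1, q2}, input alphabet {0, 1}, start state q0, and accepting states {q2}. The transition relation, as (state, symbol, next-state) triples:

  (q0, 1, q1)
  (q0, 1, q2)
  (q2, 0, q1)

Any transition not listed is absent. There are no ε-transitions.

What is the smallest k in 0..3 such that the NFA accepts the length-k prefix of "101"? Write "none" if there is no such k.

Start in {q0}.
Read '1': q0→{q1, q2}; now {q1, q2}.
None of the earlier sets intersect F, but {q1, q2} does.

1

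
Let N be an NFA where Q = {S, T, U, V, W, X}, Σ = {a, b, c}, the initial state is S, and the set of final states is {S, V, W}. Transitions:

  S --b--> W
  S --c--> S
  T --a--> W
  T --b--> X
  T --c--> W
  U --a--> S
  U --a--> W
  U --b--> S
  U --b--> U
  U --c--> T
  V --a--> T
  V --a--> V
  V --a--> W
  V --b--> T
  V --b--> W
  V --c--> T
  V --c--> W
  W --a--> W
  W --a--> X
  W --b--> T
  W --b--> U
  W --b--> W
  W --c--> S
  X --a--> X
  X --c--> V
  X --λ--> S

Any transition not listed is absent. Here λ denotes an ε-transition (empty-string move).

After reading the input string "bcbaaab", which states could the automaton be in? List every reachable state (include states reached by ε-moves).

{T, U, W}

Start in {S}.
Read 'b': {S} → {W}.
Read 'c': {W} → {S}.
Read 'b': {S} → {W}.
Read 'a': {W} → {S, W, X}.
Read 'a': {S, W, X} → {S, W, X}.
Read 'a': {S, W, X} → {S, W, X}.
Read 'b': {S, W, X} → {T, U, W}.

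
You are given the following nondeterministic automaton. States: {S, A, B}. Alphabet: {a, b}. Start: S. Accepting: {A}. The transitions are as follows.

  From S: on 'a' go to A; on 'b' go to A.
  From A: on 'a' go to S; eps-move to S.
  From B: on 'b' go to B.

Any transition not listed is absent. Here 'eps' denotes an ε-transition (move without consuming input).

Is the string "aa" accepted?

Yes

Start in {S}.
Read 'a': {S} → {S, A}.
Read 'a': {S, A} → {S, A}.
The final set {S, A} contains the accepting state A.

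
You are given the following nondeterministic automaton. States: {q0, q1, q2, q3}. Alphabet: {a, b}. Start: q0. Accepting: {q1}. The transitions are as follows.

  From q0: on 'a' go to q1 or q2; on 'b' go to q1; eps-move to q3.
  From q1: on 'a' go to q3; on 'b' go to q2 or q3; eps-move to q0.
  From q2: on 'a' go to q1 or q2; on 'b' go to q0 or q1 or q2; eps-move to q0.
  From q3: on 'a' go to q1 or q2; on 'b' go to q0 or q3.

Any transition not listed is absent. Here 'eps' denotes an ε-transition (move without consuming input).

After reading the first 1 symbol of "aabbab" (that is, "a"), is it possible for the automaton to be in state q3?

Yes

Start: ε-closure({q0}) = {q0, q3}.
Read 'a': q0→{q1, q2}, q3→{q1, q2}; union {q1, q2}; ε-closure = {q0, q1, q2, q3}.
State q3 is in {q0, q1, q2, q3}.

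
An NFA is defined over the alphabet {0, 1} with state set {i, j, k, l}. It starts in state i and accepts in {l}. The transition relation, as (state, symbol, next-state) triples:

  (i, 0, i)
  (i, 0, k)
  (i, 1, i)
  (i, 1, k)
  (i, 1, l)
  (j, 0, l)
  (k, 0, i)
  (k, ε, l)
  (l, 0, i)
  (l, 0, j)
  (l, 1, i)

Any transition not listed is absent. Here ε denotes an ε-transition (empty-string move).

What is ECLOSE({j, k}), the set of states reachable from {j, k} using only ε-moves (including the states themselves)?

Begin with {j, k}.
ε-move k → l; add l.

{j, k, l}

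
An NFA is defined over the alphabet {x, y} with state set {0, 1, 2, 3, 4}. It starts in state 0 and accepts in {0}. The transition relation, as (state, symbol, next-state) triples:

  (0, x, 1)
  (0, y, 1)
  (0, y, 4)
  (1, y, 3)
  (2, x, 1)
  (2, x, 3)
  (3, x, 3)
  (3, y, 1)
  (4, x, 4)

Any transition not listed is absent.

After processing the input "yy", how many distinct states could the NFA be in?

Start in {0}.
Read 'y': 0→{1, 4}; now {1, 4}.
Read 'y': 1→{3}, 4→∅; now {3}.
That set has 1 state.

1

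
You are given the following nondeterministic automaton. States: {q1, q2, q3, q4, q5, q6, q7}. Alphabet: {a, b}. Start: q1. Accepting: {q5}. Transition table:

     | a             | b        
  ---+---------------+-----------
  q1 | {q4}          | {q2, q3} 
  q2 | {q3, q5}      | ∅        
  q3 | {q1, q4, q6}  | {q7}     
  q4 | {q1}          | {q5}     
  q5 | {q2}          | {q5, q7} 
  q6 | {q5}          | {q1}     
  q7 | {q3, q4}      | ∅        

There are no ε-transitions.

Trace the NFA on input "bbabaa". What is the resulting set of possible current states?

{q1, q3, q4, q5, q6}

Start in {q1}.
Read 'b': {q1} → {q2, q3}.
Read 'b': {q2, q3} → {q7}.
Read 'a': {q7} → {q3, q4}.
Read 'b': {q3, q4} → {q5, q7}.
Read 'a': {q5, q7} → {q2, q3, q4}.
Read 'a': {q2, q3, q4} → {q1, q3, q4, q5, q6}.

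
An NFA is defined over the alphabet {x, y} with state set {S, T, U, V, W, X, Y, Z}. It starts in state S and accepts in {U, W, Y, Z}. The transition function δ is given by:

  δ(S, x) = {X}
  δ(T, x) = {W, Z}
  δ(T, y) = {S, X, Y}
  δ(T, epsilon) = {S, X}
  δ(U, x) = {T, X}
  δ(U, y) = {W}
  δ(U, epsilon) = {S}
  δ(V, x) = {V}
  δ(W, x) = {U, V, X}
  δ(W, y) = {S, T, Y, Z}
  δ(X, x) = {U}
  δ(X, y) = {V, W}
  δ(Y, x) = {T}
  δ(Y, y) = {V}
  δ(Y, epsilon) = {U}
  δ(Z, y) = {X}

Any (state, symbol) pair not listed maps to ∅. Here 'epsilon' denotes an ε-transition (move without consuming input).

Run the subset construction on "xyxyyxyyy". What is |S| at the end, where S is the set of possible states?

Start in {S}.
Read 'x': {S} → {X}.
Read 'y': {X} → {V, W}.
Read 'x': {V, W} → {S, U, V, X}.
Read 'y': {S, U, V, X} → {V, W}.
Read 'y': {V, W} → {S, T, U, X, Y, Z}.
Read 'x': {S, T, U, X, Y, Z} → {S, T, U, W, X, Z}.
Read 'y': {S, T, U, W, X, Z} → {S, T, U, V, W, X, Y, Z}.
Read 'y': {S, T, U, V, W, X, Y, Z} → {S, T, U, V, W, X, Y, Z}.
Read 'y': {S, T, U, V, W, X, Y, Z} → {S, T, U, V, W, X, Y, Z}.
That set has 8 states.

8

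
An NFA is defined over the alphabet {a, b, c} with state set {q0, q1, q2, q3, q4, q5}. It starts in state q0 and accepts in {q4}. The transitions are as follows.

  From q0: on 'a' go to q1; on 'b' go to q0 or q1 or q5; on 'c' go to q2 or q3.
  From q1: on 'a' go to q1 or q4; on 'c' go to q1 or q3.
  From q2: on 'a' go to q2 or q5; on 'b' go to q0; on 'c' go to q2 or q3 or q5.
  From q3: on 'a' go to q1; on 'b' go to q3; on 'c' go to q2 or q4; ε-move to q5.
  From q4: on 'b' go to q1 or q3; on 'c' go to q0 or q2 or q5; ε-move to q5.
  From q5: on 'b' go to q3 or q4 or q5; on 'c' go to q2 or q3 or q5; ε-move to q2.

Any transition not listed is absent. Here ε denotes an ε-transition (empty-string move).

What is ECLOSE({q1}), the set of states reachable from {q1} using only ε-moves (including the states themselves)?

Begin with {q1}.
No ε-moves leave this set, so the closure equals the set itself.

{q1}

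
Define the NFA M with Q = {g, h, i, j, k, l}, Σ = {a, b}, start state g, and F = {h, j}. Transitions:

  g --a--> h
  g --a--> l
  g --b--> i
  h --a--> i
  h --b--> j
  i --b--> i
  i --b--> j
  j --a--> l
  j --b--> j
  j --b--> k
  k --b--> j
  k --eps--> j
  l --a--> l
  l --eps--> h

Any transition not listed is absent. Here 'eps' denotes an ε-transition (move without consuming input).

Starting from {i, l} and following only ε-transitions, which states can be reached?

{h, i, l}

Begin with {i, l}.
ε-move l → h; add h.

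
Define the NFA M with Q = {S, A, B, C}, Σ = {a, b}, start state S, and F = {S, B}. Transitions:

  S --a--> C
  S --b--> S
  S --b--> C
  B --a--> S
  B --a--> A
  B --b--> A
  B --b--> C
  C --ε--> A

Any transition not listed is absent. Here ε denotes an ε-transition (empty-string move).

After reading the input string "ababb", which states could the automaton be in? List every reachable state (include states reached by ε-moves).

Start in {S}.
Read 'a': {S} → {A, C}.
Read 'b': {A, C} → ∅.
The set is empty and remains empty for the remaining 3 symbols.

∅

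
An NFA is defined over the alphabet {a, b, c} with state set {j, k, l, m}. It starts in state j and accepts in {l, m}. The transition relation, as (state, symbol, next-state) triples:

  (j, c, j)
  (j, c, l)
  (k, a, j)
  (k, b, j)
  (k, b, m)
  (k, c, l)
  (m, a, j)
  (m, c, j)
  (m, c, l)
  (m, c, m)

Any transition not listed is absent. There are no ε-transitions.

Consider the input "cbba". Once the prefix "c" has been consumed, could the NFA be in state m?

No

Start in {j}.
Read 'c': {j} → {j, l}.
State m is not in {j, l}.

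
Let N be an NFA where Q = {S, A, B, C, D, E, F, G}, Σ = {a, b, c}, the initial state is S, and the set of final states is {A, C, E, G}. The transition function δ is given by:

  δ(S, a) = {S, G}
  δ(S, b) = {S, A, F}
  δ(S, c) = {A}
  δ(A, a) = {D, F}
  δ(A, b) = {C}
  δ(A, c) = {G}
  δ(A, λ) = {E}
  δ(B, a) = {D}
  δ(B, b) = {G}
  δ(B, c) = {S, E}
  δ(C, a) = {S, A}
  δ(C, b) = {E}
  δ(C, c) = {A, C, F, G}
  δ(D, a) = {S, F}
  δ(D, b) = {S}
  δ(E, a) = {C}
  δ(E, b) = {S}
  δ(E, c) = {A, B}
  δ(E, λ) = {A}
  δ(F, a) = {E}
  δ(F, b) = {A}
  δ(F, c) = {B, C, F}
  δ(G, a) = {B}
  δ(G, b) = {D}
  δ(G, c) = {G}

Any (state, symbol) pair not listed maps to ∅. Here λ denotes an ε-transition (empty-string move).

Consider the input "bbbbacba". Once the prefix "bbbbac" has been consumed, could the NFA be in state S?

No

Start in {S}.
Read 'b': S→{S, A, F}; union {S, A, F}; ε-closure = {S, A, E, F}.
Read 'b': S→{S, A, F}, A→{C}, E→{S}, F→{A}; union {S, A, C, F}; ε-closure = {S, A, C, E, F}.
Read 'b': S→{S, A, F}, A→{C}, C→{E}, E→{S}, F→{A}; now {S, A, C, E, F}.
Read 'b': S→{S, A, F}, A→{C}, C→{E}, E→{S}, F→{A}; now {S, A, C, E, F}.
Read 'a': S→{S, G}, A→{D, F}, C→{S, A}, E→{C}, F→{E}; now {S, A, C, D, E, F, G}.
Read 'c': S→{A}, A→{G}, C→{A, C, F, G}, D→∅, E→{A, B}, F→{B, C, F}, G→{G}; union {A, B, C, F, G}; ε-closure = {A, B, C, E, F, G}.
State S is not in {A, B, C, E, F, G}.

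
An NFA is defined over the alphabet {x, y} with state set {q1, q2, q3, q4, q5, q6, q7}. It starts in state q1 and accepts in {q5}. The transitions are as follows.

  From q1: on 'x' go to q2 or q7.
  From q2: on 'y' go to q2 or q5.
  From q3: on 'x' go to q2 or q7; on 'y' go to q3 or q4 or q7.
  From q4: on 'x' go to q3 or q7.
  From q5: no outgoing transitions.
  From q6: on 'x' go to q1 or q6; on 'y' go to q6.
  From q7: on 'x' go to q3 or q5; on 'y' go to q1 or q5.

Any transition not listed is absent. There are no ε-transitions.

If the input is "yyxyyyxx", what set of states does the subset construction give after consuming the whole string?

Start in {q1}.
Read 'y': q1→∅; now ∅.
The set is empty and remains empty for the remaining 7 symbols.

∅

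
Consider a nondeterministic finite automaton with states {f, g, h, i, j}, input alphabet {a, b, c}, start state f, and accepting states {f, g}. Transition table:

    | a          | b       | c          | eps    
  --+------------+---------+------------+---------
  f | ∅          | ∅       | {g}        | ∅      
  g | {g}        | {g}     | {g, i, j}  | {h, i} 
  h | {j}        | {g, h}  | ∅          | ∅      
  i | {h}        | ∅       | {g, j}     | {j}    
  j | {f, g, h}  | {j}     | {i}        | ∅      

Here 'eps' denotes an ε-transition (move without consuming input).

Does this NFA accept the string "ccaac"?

Start in {f}.
Read 'c': {f} → {g, h, i, j}.
Read 'c': {g, h, i, j} → {g, h, i, j}.
Read 'a': {g, h, i, j} → {f, g, h, i, j}.
Read 'a': {f, g, h, i, j} → {f, g, h, i, j}.
Read 'c': {f, g, h, i, j} → {g, h, i, j}.
The final set {g, h, i, j} contains the accepting state g.

Yes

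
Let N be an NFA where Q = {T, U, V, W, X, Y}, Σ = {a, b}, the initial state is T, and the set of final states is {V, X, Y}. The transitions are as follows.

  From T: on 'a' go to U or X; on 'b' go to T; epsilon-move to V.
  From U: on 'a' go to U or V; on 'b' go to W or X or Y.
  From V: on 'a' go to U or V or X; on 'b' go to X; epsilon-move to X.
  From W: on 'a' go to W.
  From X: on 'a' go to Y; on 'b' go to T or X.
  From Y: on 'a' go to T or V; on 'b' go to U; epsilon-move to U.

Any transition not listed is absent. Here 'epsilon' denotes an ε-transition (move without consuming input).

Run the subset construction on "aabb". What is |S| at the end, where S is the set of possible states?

6

Start: ε-closure({T}) = {T, V, X}.
Read 'a': {T, V, X} → {U, V, X, Y}.
Read 'a': {U, V, X, Y} → {T, U, V, X, Y}.
Read 'b': {T, U, V, X, Y} → {T, U, V, W, X, Y}.
Read 'b': {T, U, V, W, X, Y} → {T, U, V, W, X, Y}.
That set has 6 states.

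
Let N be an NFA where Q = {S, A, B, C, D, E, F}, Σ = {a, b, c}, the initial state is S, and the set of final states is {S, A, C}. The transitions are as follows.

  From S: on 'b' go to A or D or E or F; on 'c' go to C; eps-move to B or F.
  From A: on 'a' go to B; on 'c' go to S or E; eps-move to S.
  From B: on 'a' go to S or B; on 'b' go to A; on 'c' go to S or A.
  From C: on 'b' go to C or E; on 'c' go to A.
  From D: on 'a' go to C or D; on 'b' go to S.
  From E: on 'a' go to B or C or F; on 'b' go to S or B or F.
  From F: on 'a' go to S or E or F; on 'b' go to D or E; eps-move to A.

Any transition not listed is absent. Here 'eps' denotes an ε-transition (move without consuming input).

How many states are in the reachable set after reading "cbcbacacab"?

Start: ε-closure({S}) = {S, A, B, F}.
Read 'c': S→{C}, A→{S, E}, B→{S, A}, F→∅; union {S, A, C, E}; ε-closure = {S, A, B, C, E, F}.
Read 'b': S→{A, D, E, F}, A→∅, B→{A}, C→{C, E}, E→{S, B, F}, F→{D, E}; now {S, A, B, C, D, E, F}.
Read 'c': S→{C}, A→{S, E}, B→{S, A}, C→{A}, D→∅, E→∅, F→∅; union {S, A, C, E}; ε-closure = {S, A, B, C, E, F}.
Read 'b': S→{A, D, E, F}, A→∅, B→{A}, C→{C, E}, E→{S, B, F}, F→{D, E}; now {S, A, B, C, D, E, F}.
Read 'a': S→∅, A→{B}, B→{S, B}, C→∅, D→{C, D}, E→{B, C, F}, F→{S, E, F}; union {S, B, C, D, E, F}; ε-closure = {S, A, B, C, D, E, F}.
Read 'c': S→{C}, A→{S, E}, B→{S, A}, C→{A}, D→∅, E→∅, F→∅; union {S, A, C, E}; ε-closure = {S, A, B, C, E, F}.
Read 'a': S→∅, A→{B}, B→{S, B}, C→∅, E→{B, C, F}, F→{S, E, F}; union {S, B, C, E, F}; ε-closure = {S, A, B, C, E, F}.
Read 'c': S→{C}, A→{S, E}, B→{S, A}, C→{A}, E→∅, F→∅; union {S, A, C, E}; ε-closure = {S, A, B, C, E, F}.
Read 'a': S→∅, A→{B}, B→{S, B}, C→∅, E→{B, C, F}, F→{S, E, F}; union {S, B, C, E, F}; ε-closure = {S, A, B, C, E, F}.
Read 'b': S→{A, D, E, F}, A→∅, B→{A}, C→{C, E}, E→{S, B, F}, F→{D, E}; now {S, A, B, C, D, E, F}.
That set has 7 states.

7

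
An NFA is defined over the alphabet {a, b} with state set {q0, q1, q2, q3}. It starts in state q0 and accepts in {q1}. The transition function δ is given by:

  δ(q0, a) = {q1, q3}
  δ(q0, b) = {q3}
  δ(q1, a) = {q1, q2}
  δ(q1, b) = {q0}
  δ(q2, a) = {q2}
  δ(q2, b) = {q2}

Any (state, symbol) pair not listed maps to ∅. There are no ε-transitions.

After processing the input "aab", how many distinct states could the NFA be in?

Start in {q0}.
Read 'a': q0→{q1, q3}; now {q1, q3}.
Read 'a': q1→{q1, q2}, q3→∅; now {q1, q2}.
Read 'b': q1→{q0}, q2→{q2}; now {q0, q2}.
That set has 2 states.

2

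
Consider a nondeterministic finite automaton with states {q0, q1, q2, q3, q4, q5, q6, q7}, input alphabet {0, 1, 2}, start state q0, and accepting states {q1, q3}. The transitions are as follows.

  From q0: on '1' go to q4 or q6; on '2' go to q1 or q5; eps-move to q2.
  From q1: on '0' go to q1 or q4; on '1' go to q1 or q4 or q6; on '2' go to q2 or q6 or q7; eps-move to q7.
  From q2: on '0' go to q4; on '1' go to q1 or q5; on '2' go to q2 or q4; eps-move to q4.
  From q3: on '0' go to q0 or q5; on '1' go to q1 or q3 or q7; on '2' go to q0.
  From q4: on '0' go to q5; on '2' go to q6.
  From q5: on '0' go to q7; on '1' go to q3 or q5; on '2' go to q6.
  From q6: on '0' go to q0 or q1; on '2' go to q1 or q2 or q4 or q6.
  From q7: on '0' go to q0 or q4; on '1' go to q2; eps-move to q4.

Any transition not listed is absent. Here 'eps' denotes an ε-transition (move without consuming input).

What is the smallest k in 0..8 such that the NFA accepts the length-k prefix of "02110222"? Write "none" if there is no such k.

none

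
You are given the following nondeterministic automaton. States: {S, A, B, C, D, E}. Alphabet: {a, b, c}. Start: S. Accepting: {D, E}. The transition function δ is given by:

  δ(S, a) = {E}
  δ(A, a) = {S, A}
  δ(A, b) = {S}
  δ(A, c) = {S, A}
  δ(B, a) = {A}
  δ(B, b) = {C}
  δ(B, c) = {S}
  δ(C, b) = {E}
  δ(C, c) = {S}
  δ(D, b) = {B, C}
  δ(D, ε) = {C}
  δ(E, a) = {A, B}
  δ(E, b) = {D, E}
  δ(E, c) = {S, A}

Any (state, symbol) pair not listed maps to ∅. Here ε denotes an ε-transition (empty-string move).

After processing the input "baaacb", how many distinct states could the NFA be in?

0

Start in {S}.
Read 'b': {S} → ∅.
The set is empty and remains empty for the remaining 5 symbols.
That set has 0 states.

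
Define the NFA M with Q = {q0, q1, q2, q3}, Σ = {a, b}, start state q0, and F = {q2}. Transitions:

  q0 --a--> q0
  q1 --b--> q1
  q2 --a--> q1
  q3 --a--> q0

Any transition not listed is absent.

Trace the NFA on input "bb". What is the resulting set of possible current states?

Start in {q0}.
Read 'b': q0→∅; now ∅.
The set is empty and remains empty for the remaining 1 symbol.

∅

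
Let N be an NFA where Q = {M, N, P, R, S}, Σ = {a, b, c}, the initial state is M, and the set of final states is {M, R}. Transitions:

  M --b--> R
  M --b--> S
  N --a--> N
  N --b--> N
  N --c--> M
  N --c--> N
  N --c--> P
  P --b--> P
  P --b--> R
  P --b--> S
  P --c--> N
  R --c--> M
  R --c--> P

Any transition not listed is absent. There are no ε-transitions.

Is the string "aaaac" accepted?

Start in {M}.
Read 'a': M→∅; now ∅.
The set is empty and remains empty for the remaining 4 symbols.
The final set ∅ contains no accepting state.

No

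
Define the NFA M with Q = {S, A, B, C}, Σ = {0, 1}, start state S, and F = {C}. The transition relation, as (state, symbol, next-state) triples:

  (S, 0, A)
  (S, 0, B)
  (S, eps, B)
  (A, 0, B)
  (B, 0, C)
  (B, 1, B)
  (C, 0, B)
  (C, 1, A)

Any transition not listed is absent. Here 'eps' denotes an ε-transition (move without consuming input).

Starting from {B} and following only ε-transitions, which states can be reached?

Begin with {B}.
No ε-moves leave this set, so the closure equals the set itself.

{B}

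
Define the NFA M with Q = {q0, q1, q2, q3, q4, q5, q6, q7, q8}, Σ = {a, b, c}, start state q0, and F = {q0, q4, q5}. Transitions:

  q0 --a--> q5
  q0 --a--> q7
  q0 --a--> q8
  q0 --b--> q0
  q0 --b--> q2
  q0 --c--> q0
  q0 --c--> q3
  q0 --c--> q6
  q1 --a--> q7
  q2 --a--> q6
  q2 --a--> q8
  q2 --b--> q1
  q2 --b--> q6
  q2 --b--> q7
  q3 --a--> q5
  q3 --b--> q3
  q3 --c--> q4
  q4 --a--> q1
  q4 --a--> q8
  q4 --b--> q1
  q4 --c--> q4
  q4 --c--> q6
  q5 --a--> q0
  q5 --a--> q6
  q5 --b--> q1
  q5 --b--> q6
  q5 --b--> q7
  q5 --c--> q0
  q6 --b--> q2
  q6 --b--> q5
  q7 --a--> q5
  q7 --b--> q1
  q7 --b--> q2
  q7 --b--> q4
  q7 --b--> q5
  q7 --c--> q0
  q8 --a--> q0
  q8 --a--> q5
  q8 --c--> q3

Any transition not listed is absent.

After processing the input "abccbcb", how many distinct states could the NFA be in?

5

Start in {q0}.
Read 'a': {q0} → {q5, q7, q8}.
Read 'b': {q5, q7, q8} → {q1, q2, q4, q5, q6, q7}.
Read 'c': {q1, q2, q4, q5, q6, q7} → {q0, q4, q6}.
Read 'c': {q0, q4, q6} → {q0, q3, q4, q6}.
Read 'b': {q0, q3, q4, q6} → {q0, q1, q2, q3, q5}.
Read 'c': {q0, q1, q2, q3, q5} → {q0, q3, q4, q6}.
Read 'b': {q0, q3, q4, q6} → {q0, q1, q2, q3, q5}.
That set has 5 states.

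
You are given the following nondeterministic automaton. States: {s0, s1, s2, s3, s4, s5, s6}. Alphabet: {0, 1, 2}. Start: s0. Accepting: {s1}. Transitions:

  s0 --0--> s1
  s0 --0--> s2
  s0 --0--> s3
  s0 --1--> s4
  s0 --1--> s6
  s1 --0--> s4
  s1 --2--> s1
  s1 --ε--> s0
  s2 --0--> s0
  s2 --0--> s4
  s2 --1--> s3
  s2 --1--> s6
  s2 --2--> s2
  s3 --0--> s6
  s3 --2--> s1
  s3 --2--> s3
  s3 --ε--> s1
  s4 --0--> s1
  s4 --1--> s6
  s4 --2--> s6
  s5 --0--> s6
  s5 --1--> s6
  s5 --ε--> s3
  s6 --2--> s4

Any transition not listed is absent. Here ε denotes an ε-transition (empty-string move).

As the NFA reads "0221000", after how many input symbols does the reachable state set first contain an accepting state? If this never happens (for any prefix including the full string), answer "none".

1

Start in {s0}.
Read '0': {s0} → {s0, s1, s2, s3}.
None of the earlier sets intersect F, but {s0, s1, s2, s3} does.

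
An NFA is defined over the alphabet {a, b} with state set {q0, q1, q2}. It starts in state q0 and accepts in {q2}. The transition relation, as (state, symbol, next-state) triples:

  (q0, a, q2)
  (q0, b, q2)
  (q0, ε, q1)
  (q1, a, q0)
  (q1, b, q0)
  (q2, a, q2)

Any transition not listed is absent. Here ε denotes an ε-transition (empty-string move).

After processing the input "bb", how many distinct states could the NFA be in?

3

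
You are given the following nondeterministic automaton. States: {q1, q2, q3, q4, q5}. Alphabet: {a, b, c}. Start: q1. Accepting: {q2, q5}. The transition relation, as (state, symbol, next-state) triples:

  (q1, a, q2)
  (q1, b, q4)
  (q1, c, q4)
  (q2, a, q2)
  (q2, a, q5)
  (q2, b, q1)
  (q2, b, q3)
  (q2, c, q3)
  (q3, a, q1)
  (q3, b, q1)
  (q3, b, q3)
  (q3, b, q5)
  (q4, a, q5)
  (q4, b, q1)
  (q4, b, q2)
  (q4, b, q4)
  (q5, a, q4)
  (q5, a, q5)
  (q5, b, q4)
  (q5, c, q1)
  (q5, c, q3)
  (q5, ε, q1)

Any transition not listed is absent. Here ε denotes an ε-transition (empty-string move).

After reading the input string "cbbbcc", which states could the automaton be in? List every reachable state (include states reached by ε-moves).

{q4}

Start in {q1}.
Read 'c': q1→{q4}; now {q4}.
Read 'b': q4→{q1, q2, q4}; now {q1, q2, q4}.
Read 'b': q1→{q4}, q2→{q1, q3}, q4→{q1, q2, q4}; now {q1, q2, q3, q4}.
Read 'b': q1→{q4}, q2→{q1, q3}, q3→{q1, q3, q5}, q4→{q1, q2, q4}; now {q1, q2, q3, q4, q5}.
Read 'c': q1→{q4}, q2→{q3}, q3→∅, q4→∅, q5→{q1, q3}; now {q1, q3, q4}.
Read 'c': q1→{q4}, q3→∅, q4→∅; now {q4}.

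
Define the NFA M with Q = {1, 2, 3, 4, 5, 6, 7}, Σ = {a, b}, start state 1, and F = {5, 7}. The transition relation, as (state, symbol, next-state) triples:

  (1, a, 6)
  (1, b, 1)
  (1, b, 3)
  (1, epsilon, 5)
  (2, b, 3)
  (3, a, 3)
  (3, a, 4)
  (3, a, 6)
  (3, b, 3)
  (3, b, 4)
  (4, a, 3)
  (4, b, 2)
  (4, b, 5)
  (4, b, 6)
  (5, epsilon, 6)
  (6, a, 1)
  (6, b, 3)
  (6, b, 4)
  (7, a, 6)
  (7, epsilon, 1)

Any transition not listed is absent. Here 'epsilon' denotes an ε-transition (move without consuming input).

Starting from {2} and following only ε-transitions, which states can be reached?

Begin with {2}.
No ε-moves leave this set, so the closure equals the set itself.

{2}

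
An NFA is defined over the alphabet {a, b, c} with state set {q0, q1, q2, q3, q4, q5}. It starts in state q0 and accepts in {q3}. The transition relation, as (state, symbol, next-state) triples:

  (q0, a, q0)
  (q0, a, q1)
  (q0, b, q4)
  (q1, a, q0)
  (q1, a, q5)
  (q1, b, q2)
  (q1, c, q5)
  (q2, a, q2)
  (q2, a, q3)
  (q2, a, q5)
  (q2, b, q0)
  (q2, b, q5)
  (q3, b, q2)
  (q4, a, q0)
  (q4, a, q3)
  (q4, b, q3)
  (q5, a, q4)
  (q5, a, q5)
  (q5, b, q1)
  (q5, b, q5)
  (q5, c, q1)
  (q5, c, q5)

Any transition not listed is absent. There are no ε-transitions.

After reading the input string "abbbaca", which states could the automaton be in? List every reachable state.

Start in {q0}.
Read 'a': {q0} → {q0, q1}.
Read 'b': {q0, q1} → {q2, q4}.
Read 'b': {q2, q4} → {q0, q3, q5}.
Read 'b': {q0, q3, q5} → {q1, q2, q4, q5}.
Read 'a': {q1, q2, q4, q5} → {q0, q2, q3, q4, q5}.
Read 'c': {q0, q2, q3, q4, q5} → {q1, q5}.
Read 'a': {q1, q5} → {q0, q4, q5}.

{q0, q4, q5}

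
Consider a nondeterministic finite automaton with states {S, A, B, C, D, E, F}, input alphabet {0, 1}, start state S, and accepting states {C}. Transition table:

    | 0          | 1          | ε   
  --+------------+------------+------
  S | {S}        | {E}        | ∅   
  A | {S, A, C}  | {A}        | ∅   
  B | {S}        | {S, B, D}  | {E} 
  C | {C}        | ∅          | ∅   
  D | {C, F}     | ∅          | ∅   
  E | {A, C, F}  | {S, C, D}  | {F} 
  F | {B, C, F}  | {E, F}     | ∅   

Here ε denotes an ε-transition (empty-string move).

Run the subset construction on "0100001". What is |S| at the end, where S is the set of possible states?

Start in {S}.
Read '0': S→{S}; now {S}.
Read '1': S→{E}; union {E}; ε-closure = {E, F}.
Read '0': E→{A, C, F}, F→{B, C, F}; union {A, B, C, F}; ε-closure = {A, B, C, E, F}.
Read '0': A→{S, A, C}, B→{S}, C→{C}, E→{A, C, F}, F→{B, C, F}; union {S, A, B, C, F}; ε-closure = {S, A, B, C, E, F}.
Read '0': S→{S}, A→{S, A, C}, B→{S}, C→{C}, E→{A, C, F}, F→{B, C, F}; union {S, A, B, C, F}; ε-closure = {S, A, B, C, E, F}.
Read '0': S→{S}, A→{S, A, C}, B→{S}, C→{C}, E→{A, C, F}, F→{B, C, F}; union {S, A, B, C, F}; ε-closure = {S, A, B, C, E, F}.
Read '1': S→{E}, A→{A}, B→{S, B, D}, C→∅, E→{S, C, D}, F→{E, F}; now {S, A, B, C, D, E, F}.
That set has 7 states.

7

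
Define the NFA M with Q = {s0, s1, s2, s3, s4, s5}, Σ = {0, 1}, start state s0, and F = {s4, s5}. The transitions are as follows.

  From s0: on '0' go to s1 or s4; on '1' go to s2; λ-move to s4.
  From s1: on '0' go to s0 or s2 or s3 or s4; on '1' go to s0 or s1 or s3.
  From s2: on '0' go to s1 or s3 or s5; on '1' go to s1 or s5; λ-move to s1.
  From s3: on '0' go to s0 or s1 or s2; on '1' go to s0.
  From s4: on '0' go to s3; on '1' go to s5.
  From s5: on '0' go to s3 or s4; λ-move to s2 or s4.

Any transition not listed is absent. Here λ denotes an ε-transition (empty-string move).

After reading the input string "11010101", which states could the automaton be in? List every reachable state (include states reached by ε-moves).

{s0, s1, s2, s3, s4, s5}

Start: ε-closure({s0}) = {s0, s4}.
Read '1': {s0, s4} → {s1, s2, s4, s5}.
Read '1': {s1, s2, s4, s5} → {s0, s1, s2, s3, s4, s5}.
Read '0': {s0, s1, s2, s3, s4, s5} → {s0, s1, s2, s3, s4, s5}.
Read '1': {s0, s1, s2, s3, s4, s5} → {s0, s1, s2, s3, s4, s5}.
Read '0': {s0, s1, s2, s3, s4, s5} → {s0, s1, s2, s3, s4, s5}.
Read '1': {s0, s1, s2, s3, s4, s5} → {s0, s1, s2, s3, s4, s5}.
Read '0': {s0, s1, s2, s3, s4, s5} → {s0, s1, s2, s3, s4, s5}.
Read '1': {s0, s1, s2, s3, s4, s5} → {s0, s1, s2, s3, s4, s5}.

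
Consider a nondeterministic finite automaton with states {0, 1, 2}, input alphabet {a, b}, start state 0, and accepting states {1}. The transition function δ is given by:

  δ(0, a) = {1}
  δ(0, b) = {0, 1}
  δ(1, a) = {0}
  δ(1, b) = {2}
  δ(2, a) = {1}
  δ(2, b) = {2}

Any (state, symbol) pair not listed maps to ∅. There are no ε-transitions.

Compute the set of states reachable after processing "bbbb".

Start in {0}.
Read 'b': 0→{0, 1}; now {0, 1}.
Read 'b': 0→{0, 1}, 1→{2}; now {0, 1, 2}.
Read 'b': 0→{0, 1}, 1→{2}, 2→{2}; now {0, 1, 2}.
Read 'b': 0→{0, 1}, 1→{2}, 2→{2}; now {0, 1, 2}.

{0, 1, 2}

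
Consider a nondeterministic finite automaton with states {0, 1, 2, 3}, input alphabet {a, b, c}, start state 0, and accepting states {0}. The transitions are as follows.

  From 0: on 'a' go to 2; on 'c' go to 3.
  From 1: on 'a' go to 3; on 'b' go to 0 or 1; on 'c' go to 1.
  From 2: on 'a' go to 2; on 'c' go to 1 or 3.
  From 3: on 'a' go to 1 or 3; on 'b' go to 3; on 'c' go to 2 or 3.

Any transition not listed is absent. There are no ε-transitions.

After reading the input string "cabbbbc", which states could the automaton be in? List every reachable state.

{1, 2, 3}

Start in {0}.
Read 'c': {0} → {3}.
Read 'a': {3} → {1, 3}.
Read 'b': {1, 3} → {0, 1, 3}.
Read 'b': {0, 1, 3} → {0, 1, 3}.
Read 'b': {0, 1, 3} → {0, 1, 3}.
Read 'b': {0, 1, 3} → {0, 1, 3}.
Read 'c': {0, 1, 3} → {1, 2, 3}.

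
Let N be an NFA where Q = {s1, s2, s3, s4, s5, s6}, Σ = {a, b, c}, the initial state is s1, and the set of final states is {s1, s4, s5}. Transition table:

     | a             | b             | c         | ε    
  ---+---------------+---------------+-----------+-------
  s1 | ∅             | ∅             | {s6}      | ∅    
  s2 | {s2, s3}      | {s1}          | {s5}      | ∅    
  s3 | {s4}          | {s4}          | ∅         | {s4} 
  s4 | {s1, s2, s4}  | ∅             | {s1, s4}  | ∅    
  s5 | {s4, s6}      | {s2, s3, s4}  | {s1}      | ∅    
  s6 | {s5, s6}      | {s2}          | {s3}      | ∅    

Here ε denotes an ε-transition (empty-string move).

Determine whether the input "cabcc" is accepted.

Yes

Start in {s1}.
Read 'c': s1→{s6}; now {s6}.
Read 'a': s6→{s5, s6}; now {s5, s6}.
Read 'b': s5→{s2, s3, s4}, s6→{s2}; now {s2, s3, s4}.
Read 'c': s2→{s5}, s3→∅, s4→{s1, s4}; now {s1, s4, s5}.
Read 'c': s1→{s6}, s4→{s1, s4}, s5→{s1}; now {s1, s4, s6}.
The final set {s1, s4, s6} contains the accepting states s1, s4.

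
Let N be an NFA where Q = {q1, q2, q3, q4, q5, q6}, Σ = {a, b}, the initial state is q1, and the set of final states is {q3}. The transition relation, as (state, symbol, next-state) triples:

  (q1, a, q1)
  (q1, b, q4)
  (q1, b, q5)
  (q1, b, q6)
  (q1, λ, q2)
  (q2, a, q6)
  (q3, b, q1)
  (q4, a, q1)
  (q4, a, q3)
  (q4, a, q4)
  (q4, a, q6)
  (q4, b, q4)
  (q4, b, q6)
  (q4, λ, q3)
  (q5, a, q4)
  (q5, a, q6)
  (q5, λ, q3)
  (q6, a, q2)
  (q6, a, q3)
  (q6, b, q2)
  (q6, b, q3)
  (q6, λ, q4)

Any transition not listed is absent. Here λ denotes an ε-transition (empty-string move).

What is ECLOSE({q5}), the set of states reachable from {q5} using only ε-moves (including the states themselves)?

{q3, q5}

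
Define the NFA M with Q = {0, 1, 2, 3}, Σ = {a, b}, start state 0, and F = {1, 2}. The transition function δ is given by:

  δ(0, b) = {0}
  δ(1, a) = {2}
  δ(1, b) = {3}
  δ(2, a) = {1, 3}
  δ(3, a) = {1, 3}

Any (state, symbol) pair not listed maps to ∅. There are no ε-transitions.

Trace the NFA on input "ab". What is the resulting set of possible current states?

∅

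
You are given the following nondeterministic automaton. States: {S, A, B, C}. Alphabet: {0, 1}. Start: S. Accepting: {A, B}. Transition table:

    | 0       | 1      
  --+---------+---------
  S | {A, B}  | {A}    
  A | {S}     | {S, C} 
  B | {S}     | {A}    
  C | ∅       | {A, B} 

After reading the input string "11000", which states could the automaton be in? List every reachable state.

Start in {S}.
Read '1': S→{A}; now {A}.
Read '1': A→{S, C}; now {S, C}.
Read '0': S→{A, B}, C→∅; now {A, B}.
Read '0': A→{S}, B→{S}; now {S}.
Read '0': S→{A, B}; now {A, B}.

{A, B}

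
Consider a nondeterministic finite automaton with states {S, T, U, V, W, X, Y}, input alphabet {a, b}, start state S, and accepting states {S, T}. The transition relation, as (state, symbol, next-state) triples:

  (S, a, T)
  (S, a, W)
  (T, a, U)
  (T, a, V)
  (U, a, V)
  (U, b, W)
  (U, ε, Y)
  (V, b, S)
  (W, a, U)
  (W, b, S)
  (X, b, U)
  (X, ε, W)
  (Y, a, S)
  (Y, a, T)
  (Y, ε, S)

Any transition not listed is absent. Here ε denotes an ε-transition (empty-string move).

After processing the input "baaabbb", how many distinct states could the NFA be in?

0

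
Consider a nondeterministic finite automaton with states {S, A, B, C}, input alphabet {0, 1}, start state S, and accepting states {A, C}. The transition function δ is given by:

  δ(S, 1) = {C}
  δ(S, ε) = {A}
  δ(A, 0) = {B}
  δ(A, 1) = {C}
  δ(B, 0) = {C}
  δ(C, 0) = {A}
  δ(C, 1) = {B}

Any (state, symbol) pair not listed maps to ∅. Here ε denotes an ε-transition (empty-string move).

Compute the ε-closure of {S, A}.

{S, A}

Begin with {S, A}.
No ε-moves leave this set, so the closure equals the set itself.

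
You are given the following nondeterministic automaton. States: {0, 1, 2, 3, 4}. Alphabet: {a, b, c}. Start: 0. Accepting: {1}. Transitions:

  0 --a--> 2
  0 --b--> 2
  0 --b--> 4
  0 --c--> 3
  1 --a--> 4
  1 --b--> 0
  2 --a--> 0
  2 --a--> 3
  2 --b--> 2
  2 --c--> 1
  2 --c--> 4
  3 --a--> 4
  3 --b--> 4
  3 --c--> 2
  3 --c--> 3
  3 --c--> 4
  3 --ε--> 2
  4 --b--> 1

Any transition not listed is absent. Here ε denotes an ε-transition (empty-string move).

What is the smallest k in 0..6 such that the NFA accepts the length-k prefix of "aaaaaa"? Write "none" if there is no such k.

none

Start in {0}.
Read 'a': {0} → {2}.
Read 'a': {2} → {0, 2, 3}.
Read 'a': {0, 2, 3} → {0, 2, 3, 4}.
Read 'a': {0, 2, 3, 4} → {0, 2, 3, 4}.
Read 'a': {0, 2, 3, 4} → {0, 2, 3, 4}.
Read 'a': {0, 2, 3, 4} → {0, 2, 3, 4}.
No reachable set along the way intersects F.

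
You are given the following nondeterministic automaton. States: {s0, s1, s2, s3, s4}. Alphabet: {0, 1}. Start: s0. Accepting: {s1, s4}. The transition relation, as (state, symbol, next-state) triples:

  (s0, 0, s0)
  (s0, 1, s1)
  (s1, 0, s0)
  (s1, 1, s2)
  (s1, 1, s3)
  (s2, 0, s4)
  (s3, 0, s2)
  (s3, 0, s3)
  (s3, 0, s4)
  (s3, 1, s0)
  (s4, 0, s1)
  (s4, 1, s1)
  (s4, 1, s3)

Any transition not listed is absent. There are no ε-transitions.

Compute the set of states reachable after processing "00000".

Start in {s0}.
Read '0': {s0} → {s0}.
Read '0': {s0} → {s0}.
Read '0': {s0} → {s0}.
Read '0': {s0} → {s0}.
Read '0': {s0} → {s0}.

{s0}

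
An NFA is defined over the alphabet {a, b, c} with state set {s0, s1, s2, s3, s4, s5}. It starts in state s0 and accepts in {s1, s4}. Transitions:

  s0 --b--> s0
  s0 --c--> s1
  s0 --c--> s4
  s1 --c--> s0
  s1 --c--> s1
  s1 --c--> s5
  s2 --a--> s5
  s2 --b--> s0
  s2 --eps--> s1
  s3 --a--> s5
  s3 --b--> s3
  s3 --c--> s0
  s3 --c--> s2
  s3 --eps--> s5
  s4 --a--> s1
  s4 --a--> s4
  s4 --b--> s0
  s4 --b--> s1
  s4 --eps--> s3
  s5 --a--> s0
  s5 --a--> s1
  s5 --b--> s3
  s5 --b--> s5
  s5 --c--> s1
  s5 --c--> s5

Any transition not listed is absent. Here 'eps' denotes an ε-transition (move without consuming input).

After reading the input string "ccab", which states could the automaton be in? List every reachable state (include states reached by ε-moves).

Start in {s0}.
Read 'c': s0→{s1, s4}; union {s1, s4}; ε-closure = {s1, s3, s4, s5}.
Read 'c': s1→{s0, s1, s5}, s3→{s0, s2}, s4→∅, s5→{s1, s5}; now {s0, s1, s2, s5}.
Read 'a': s0→∅, s1→∅, s2→{s5}, s5→{s0, s1}; now {s0, s1, s5}.
Read 'b': s0→{s0}, s1→∅, s5→{s3, s5}; now {s0, s3, s5}.

{s0, s3, s5}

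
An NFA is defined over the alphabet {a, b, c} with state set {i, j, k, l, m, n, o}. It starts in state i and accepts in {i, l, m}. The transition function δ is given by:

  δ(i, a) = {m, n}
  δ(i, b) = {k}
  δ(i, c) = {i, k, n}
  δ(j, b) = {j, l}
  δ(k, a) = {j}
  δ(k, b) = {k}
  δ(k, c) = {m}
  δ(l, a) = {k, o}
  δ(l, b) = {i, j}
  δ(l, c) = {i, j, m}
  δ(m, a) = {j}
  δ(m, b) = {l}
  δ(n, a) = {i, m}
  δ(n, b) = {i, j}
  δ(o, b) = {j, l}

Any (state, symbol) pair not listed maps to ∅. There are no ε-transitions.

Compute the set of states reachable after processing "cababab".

{i, j, k, l}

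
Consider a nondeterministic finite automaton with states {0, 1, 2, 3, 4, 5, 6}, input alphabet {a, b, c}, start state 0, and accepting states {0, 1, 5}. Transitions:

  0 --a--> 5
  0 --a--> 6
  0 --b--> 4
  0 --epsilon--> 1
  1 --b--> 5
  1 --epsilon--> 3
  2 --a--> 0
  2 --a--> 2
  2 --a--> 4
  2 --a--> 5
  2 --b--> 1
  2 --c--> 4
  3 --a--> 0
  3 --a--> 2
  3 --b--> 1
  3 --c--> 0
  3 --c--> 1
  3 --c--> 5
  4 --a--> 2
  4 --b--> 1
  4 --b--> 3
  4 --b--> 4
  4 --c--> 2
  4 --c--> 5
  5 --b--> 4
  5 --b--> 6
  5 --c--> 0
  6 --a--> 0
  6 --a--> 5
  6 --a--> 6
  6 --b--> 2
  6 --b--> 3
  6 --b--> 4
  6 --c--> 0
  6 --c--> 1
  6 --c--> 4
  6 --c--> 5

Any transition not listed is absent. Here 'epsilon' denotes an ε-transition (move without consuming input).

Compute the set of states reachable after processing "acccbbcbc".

{0, 1, 2, 3, 4, 5}

Start: ε-closure({0}) = {0, 1, 3}.
Read 'a': 0→{5, 6}, 1→∅, 3→{0, 2}; union {0, 2, 5, 6}; ε-closure = {0, 1, 2, 3, 5, 6}.
Read 'c': 0→∅, 1→∅, 2→{4}, 3→{0, 1, 5}, 5→{0}, 6→{0, 1, 4, 5}; union {0, 1, 4, 5}; ε-closure = {0, 1, 3, 4, 5}.
Read 'c': 0→∅, 1→∅, 3→{0, 1, 5}, 4→{2, 5}, 5→{0}; union {0, 1, 2, 5}; ε-closure = {0, 1, 2, 3, 5}.
Read 'c': 0→∅, 1→∅, 2→{4}, 3→{0, 1, 5}, 5→{0}; union {0, 1, 4, 5}; ε-closure = {0, 1, 3, 4, 5}.
Read 'b': 0→{4}, 1→{5}, 3→{1}, 4→{1, 3, 4}, 5→{4, 6}; now {1, 3, 4, 5, 6}.
Read 'b': 1→{5}, 3→{1}, 4→{1, 3, 4}, 5→{4, 6}, 6→{2, 3, 4}; now {1, 2, 3, 4, 5, 6}.
Read 'c': 1→∅, 2→{4}, 3→{0, 1, 5}, 4→{2, 5}, 5→{0}, 6→{0, 1, 4, 5}; union {0, 1, 2, 4, 5}; ε-closure = {0, 1, 2, 3, 4, 5}.
Read 'b': 0→{4}, 1→{5}, 2→{1}, 3→{1}, 4→{1, 3, 4}, 5→{4, 6}; now {1, 3, 4, 5, 6}.
Read 'c': 1→∅, 3→{0, 1, 5}, 4→{2, 5}, 5→{0}, 6→{0, 1, 4, 5}; union {0, 1, 2, 4, 5}; ε-closure = {0, 1, 2, 3, 4, 5}.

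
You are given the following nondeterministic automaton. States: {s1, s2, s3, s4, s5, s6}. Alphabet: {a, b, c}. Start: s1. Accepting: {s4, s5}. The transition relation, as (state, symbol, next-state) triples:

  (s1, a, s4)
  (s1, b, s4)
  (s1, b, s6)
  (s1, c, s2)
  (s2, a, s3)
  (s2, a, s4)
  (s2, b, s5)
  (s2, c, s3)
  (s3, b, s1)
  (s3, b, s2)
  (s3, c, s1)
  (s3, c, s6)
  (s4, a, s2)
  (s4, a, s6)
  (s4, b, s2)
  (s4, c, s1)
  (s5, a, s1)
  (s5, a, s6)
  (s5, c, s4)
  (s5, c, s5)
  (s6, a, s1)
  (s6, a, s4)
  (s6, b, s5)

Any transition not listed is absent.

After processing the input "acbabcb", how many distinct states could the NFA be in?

4

Start in {s1}.
Read 'a': s1→{s4}; now {s4}.
Read 'c': s4→{s1}; now {s1}.
Read 'b': s1→{s4, s6}; now {s4, s6}.
Read 'a': s4→{s2, s6}, s6→{s1, s4}; now {s1, s2, s4, s6}.
Read 'b': s1→{s4, s6}, s2→{s5}, s4→{s2}, s6→{s5}; now {s2, s4, s5, s6}.
Read 'c': s2→{s3}, s4→{s1}, s5→{s4, s5}, s6→∅; now {s1, s3, s4, s5}.
Read 'b': s1→{s4, s6}, s3→{s1, s2}, s4→{s2}, s5→∅; now {s1, s2, s4, s6}.
That set has 4 states.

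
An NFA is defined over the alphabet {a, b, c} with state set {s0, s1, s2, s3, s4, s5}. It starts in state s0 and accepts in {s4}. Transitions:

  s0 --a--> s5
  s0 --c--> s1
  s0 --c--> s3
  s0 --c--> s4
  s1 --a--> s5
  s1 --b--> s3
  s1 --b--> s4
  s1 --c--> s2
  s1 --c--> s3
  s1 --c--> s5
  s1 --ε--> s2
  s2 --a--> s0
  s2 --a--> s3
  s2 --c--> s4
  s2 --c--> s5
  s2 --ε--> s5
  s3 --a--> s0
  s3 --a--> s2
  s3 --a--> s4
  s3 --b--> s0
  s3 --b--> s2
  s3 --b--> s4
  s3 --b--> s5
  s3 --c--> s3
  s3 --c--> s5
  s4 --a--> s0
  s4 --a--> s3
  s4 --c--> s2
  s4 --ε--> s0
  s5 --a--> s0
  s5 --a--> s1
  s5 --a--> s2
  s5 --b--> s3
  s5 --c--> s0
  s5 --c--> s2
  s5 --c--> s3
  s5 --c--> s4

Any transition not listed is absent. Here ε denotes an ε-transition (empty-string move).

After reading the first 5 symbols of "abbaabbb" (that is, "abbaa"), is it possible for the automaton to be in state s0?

Yes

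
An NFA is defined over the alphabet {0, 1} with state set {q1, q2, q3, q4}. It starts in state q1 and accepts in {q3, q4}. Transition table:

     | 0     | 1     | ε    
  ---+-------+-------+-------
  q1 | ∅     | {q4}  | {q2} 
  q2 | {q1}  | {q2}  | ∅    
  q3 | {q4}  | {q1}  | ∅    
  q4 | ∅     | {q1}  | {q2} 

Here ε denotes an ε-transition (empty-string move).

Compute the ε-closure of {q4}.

Begin with {q4}.
ε-move q4 → q2; add q2.

{q2, q4}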